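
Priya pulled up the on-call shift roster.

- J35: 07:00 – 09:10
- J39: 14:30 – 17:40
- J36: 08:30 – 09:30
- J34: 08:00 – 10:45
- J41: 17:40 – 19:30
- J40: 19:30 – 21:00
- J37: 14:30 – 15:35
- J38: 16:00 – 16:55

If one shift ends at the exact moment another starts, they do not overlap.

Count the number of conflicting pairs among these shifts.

Check each pair: they overlap iff neither finishes before the other starts.
Sorted by start: J35, J34, J36, J37, J39, J38, J41, J40.
J34 starts before J35 ends → J35 and J34 overlap.
J36 starts before J35 ends → J35 and J36 overlap.
J37 starts after J35 ends, so nothing later overlaps J35 either.
J36 starts before J34 ends → J34 and J36 overlap.
J37 starts after J34 ends, so nothing later overlaps J34 either.
J37 starts after J36 ends, so nothing later overlaps J36 either.
J39 starts before J37 ends → J37 and J39 overlap.
J38 starts after J37 ends, so nothing later overlaps J37 either.
J38 starts before J39 ends → J39 and J38 overlap.
J41 starts exactly when J39 ends (back-to-back, no overlap), so nothing later overlaps J39 either.
J41 starts after J38 ends, so nothing later overlaps J38 either.
J40 starts exactly when J41 ends (back-to-back, no overlap).
Overlapping pairs: J34 & J35, J34 & J36, J35 & J36, J37 & J39, J38 & J39 — 5 in total.

5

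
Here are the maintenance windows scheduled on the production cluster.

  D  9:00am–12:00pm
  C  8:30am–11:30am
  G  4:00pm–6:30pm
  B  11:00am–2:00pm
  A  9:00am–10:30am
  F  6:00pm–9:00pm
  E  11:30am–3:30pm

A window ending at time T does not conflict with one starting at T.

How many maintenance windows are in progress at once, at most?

Walk through starts and ends in time order (an end at T is processed before a start at T):
8:30am start C → 1
9:00am start A → 2
9:00am start D → 3
10:30am end A → 2
11:00am start B → 3
11:30am end C → 2
11:30am start E → 3
12:00pm end D → 2
2:00pm end B → 1
3:30pm end E → 0
4:00pm start G → 1
6:00pm start F → 2
6:30pm end G → 1
9:00pm end F → 0
Peak is 3, at 9:00am (A, C, D).

3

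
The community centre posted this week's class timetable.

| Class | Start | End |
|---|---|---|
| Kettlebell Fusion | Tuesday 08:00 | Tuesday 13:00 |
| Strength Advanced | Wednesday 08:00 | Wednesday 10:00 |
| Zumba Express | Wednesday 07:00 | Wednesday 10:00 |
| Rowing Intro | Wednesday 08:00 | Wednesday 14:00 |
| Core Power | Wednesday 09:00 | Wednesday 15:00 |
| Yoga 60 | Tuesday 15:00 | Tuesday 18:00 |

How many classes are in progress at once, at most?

Sweep the timeline, counting +1 at each start and −1 at each end (ends before starts at a tie):
Tuesday 08:00 start Kettlebell Fusion → 1
Tuesday 13:00 end Kettlebell Fusion → 0
Tuesday 15:00 start Yoga 60 → 1
Tuesday 18:00 end Yoga 60 → 0
Wednesday 07:00 start Zumba Express → 1
Wednesday 08:00 start Rowing Intro → 2
Wednesday 08:00 start Strength Advanced → 3
Wednesday 09:00 start Core Power → 4
Wednesday 10:00 end Strength Advanced → 3
Wednesday 10:00 end Zumba Express → 2
Wednesday 14:00 end Rowing Intro → 1
Wednesday 15:00 end Core Power → 0
Peak is 4, at Wednesday 09:00 (Core Power, Rowing Intro, Strength Advanced, Zumba Express).

4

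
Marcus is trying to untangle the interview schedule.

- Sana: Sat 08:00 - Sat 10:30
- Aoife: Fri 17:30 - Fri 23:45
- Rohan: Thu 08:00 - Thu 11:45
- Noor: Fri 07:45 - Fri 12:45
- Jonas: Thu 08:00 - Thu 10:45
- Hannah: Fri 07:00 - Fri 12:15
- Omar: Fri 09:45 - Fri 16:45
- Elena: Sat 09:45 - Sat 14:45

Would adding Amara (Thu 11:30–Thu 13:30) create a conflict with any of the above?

Rohan: starts Thu 08:00 before Amara ends Thu 13:30, and ends Thu 11:45 after Amara starts Thu 11:30 → overlap.
Jonas: ends Thu 10:45 at or before Amara starts Thu 11:30 → clear.
Hannah: starts Fri 07:00 at or after Amara ends Thu 13:30 → clear.
Noor: starts Fri 07:45 at or after Amara ends Thu 13:30 → clear.
Omar: starts Fri 09:45 at or after Amara ends Thu 13:30 → clear.
Aoife: starts Fri 17:30 at or after Amara ends Thu 13:30 → clear.
Sana: starts Sat 08:00 at or after Amara ends Thu 13:30 → clear.
Elena: starts Sat 09:45 at or after Amara ends Thu 13:30 → clear.
Amara overlaps Rohan.

Yes — it overlaps Rohan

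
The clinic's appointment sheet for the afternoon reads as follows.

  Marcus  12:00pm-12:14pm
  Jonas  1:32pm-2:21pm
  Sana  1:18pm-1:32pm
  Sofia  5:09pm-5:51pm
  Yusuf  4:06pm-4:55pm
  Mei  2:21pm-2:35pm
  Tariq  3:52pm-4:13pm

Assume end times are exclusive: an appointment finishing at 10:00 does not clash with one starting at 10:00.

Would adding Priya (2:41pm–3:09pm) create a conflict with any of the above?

Marcus: ends 12:14pm at or before Priya starts 2:41pm → clear.
Sana: ends 1:32pm at or before Priya starts 2:41pm → clear.
Jonas: ends 2:21pm at or before Priya starts 2:41pm → clear.
Mei: ends 2:35pm at or before Priya starts 2:41pm → clear.
Tariq: starts 3:52pm at or after Priya ends 3:09pm → clear.
Yusuf: starts 4:06pm at or after Priya ends 3:09pm → clear.
Sofia: starts 5:09pm at or after Priya ends 3:09pm → clear.

No — it doesn't clash with anything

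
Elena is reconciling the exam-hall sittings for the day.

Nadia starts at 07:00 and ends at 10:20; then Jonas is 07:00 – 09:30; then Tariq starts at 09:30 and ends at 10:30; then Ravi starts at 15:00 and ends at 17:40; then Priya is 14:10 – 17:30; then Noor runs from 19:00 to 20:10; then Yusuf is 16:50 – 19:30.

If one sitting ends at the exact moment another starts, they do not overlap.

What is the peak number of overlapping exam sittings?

3

Sweep the timeline, counting +1 at each start and −1 at each end (ends before starts at a tie):
07:00 start Jonas → 1
07:00 start Nadia → 2
09:30 end Jonas → 1
09:30 start Tariq → 2
10:20 end Nadia → 1
10:30 end Tariq → 0
14:10 start Priya → 1
15:00 start Ravi → 2
16:50 start Yusuf → 3
17:30 end Priya → 2
17:40 end Ravi → 1
19:00 start Noor → 2
19:30 end Yusuf → 1
20:10 end Noor → 0
Peak is 3, at 16:50 (Priya, Ravi, Yusuf).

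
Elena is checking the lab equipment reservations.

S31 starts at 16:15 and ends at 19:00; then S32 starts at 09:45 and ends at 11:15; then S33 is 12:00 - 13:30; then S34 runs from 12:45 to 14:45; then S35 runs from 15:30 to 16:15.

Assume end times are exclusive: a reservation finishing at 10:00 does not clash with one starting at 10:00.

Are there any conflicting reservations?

Yes

Two intervals overlap when each starts before the other ends.
Sorted by start: S32, S33, S34, S35, S31.
S33 starts after S32 ends, so nothing later overlaps S32 either.
S34 starts before S33 ends → S33 and S34 overlap.
That's a conflict, so the schedule is not conflict-free.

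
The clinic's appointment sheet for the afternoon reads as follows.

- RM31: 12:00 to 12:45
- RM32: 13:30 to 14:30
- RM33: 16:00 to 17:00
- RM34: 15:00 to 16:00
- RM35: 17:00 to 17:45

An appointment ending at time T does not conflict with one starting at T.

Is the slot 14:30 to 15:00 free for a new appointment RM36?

RM31: ends 12:45 at or before RM36 starts 14:30 → clear.
RM32: ends 14:30 at or before RM36 starts 14:30 → clear.
RM34: starts 15:00 at or after RM36 ends 15:00 → clear.
RM33: starts 16:00 at or after RM36 ends 15:00 → clear.
RM35: starts 17:00 at or after RM36 ends 15:00 → clear.

Yes — the slot is free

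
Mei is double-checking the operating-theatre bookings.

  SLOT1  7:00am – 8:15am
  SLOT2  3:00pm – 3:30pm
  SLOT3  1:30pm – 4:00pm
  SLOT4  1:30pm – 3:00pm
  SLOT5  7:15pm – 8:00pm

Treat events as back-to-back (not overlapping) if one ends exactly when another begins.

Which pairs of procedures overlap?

Sorted by start: SLOT1, SLOT3, SLOT4, SLOT2, SLOT5.
SLOT3 starts after SLOT1 ends, so SLOT1 has no further overlaps.
SLOT4 starts before SLOT3 ends → SLOT3 and SLOT4 overlap.
SLOT2 starts before SLOT3 ends → SLOT3 and SLOT2 overlap.
SLOT5 starts after SLOT3 ends.
SLOT2 starts exactly when SLOT4 ends (back-to-back, no overlap), so SLOT4 has no further overlaps.
SLOT5 starts after SLOT2 ends.

SLOT2 & SLOT3, SLOT3 & SLOT4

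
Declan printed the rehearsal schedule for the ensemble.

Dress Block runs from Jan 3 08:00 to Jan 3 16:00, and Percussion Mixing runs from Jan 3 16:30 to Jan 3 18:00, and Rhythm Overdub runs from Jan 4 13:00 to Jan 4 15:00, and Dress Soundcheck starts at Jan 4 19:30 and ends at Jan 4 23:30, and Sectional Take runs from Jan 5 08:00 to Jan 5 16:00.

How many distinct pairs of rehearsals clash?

0

Two intervals overlap when each starts before the other ends.
Sorted by start: Dress Block, Percussion Mixing, Rhythm Overdub, Dress Soundcheck, Sectional Take.
Percussion Mixing starts after Dress Block ends — done with Dress Block.
Rhythm Overdub starts after Percussion Mixing ends — done with Percussion Mixing.
Dress Soundcheck starts after Rhythm Overdub ends — done with Rhythm Overdub.
Sectional Take starts after Dress Soundcheck ends.
No pair overlaps.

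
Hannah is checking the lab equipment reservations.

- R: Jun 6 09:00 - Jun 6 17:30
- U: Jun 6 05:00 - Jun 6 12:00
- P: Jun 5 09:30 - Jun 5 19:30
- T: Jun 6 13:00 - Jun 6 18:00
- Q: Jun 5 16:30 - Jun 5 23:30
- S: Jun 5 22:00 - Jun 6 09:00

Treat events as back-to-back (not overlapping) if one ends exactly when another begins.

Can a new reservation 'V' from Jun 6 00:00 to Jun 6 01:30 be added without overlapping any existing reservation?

No — it overlaps S

P: ends Jun 5 19:30 at or before V starts Jun 6 00:00 → clear.
Q: ends Jun 5 23:30 at or before V starts Jun 6 00:00 → clear.
S: starts Jun 5 22:00 before V ends Jun 6 01:30, and ends Jun 6 09:00 after V starts Jun 6 00:00 → overlap.
U: starts Jun 6 05:00 at or after V ends Jun 6 01:30 → clear.
R: starts Jun 6 09:00 at or after V ends Jun 6 01:30 → clear.
T: starts Jun 6 13:00 at or after V ends Jun 6 01:30 → clear.
V overlaps S.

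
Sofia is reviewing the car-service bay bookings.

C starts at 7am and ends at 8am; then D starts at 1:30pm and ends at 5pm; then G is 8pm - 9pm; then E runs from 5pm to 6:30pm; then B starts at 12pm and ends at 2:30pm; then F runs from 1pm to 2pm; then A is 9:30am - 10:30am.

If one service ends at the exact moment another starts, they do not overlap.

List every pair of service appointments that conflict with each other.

B & D, B & F, D & F

Sorted by start: C, A, B, F, D, E, G.
A starts after C ends; C is clear from here.
B starts after A ends; A is clear from here.
F starts before B ends → B and F overlap.
D starts before B ends → B and D overlap.
E starts after B ends; B is clear from here.
D starts before F ends → F and D overlap.
E starts after F ends; F is clear from here.
E starts exactly when D ends (back-to-back, no overlap); D is clear from here.
G starts after E ends.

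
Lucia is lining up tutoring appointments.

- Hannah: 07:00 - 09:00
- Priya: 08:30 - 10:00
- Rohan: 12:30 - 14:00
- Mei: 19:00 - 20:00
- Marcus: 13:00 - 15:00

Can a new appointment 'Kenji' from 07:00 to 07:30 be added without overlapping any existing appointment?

No — it overlaps Hannah

Hannah: starts 07:00 before Kenji ends 07:30, and ends 09:00 after Kenji starts 07:00 → overlap.
Priya: starts 08:30 at or after Kenji ends 07:30 → clear.
Rohan: starts 12:30 at or after Kenji ends 07:30 → clear.
Marcus: starts 13:00 at or after Kenji ends 07:30 → clear.
Mei: starts 19:00 at or after Kenji ends 07:30 → clear.
Kenji overlaps Hannah.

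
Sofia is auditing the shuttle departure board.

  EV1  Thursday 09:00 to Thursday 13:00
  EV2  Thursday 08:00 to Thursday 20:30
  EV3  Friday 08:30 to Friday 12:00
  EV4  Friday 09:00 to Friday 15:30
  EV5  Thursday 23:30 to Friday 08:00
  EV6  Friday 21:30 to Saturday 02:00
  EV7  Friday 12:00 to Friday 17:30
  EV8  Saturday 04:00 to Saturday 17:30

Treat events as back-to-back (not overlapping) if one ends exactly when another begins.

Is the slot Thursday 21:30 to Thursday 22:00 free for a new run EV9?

Yes — the slot is free

EV2: ends Thursday 20:30 at or before EV9 starts Thursday 21:30 → clear.
EV1: ends Thursday 13:00 at or before EV9 starts Thursday 21:30 → clear.
EV5: starts Thursday 23:30 at or after EV9 ends Thursday 22:00 → clear.
EV3: starts Friday 08:30 at or after EV9 ends Thursday 22:00 → clear.
EV4: starts Friday 09:00 at or after EV9 ends Thursday 22:00 → clear.
EV7: starts Friday 12:00 at or after EV9 ends Thursday 22:00 → clear.
EV6: starts Friday 21:30 at or after EV9 ends Thursday 22:00 → clear.
EV8: starts Saturday 04:00 at or after EV9 ends Thursday 22:00 → clear.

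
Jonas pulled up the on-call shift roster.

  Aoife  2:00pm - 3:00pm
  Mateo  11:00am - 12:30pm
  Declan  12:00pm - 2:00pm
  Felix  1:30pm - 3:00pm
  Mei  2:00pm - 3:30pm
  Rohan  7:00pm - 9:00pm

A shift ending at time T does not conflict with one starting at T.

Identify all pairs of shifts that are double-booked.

Sorted by start: Mateo, Declan, Felix, Aoife, Mei, Rohan.
Declan starts before Mateo ends → Mateo and Declan overlap.
Felix starts after Mateo ends, so Mateo has no further overlaps.
Felix starts before Declan ends → Declan and Felix overlap.
Aoife starts exactly when Declan ends (back-to-back, no overlap), so Declan has no further overlaps.
Aoife starts before Felix ends → Felix and Aoife overlap.
Mei starts before Felix ends → Felix and Mei overlap.
Rohan starts after Felix ends.
Mei starts before Aoife ends → Aoife and Mei overlap.
Rohan starts after Aoife ends.
Rohan starts after Mei ends.

Aoife & Felix, Aoife & Mei, Declan & Felix, Declan & Mateo, Felix & Mei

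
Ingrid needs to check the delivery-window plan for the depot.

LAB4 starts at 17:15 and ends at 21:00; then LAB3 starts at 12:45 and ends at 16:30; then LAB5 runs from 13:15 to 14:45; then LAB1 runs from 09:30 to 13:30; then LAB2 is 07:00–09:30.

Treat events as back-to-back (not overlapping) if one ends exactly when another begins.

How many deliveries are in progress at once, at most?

3

Sort all start/end points and keep a running count:
07:00 start LAB2 → 1
09:30 end LAB2 → 0
09:30 start LAB1 → 1
12:45 start LAB3 → 2
13:15 start LAB5 → 3
13:30 end LAB1 → 2
14:45 end LAB5 → 1
16:30 end LAB3 → 0
17:15 start LAB4 → 1
21:00 end LAB4 → 0
Peak is 3, at 13:15 (LAB1, LAB3, LAB5).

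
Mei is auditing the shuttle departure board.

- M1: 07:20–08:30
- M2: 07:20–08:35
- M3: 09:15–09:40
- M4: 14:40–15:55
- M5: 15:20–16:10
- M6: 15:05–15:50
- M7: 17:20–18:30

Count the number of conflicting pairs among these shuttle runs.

4

Check each pair: they overlap iff neither finishes before the other starts.
Sorted by start: M1, M2, M3, M4, M6, M5, M7.
M2 starts before M1 ends → M1 and M2 overlap.
M3 starts after M1 ends; M1 is clear from here.
M3 starts after M2 ends; M2 is clear from here.
M4 starts after M3 ends; M3 is clear from here.
M6 starts before M4 ends → M4 and M6 overlap.
M5 starts before M4 ends → M4 and M5 overlap.
M7 starts after M4 ends.
M5 starts before M6 ends → M6 and M5 overlap.
M7 starts after M6 ends.
M7 starts after M5 ends.
Overlapping pairs: M1 & M2, M4 & M5, M4 & M6, M5 & M6 — 4 in total.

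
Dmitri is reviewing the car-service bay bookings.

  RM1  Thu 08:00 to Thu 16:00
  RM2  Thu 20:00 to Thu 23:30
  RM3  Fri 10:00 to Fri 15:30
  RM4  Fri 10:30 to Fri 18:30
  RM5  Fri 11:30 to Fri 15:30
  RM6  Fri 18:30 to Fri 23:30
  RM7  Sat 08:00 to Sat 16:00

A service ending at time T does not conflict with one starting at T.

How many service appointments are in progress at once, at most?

3

Walk through starts and ends in time order (an end at T is processed before a start at T):
Thu 08:00 start RM1 → 1
Thu 16:00 end RM1 → 0
Thu 20:00 start RM2 → 1
Thu 23:30 end RM2 → 0
Fri 10:00 start RM3 → 1
Fri 10:30 start RM4 → 2
Fri 11:30 start RM5 → 3
Fri 15:30 end RM3 → 2
Fri 15:30 end RM5 → 1
Fri 18:30 end RM4 → 0
Fri 18:30 start RM6 → 1
Fri 23:30 end RM6 → 0
Sat 08:00 start RM7 → 1
Sat 16:00 end RM7 → 0
Peak is 3, at Fri 11:30 (RM3, RM4, RM5).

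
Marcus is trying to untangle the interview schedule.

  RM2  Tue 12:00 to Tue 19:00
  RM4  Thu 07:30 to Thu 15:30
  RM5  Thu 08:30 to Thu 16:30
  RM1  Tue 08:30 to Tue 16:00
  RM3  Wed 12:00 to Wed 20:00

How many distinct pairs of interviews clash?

Sorted by start: RM1, RM2, RM3, RM4, RM5.
RM2 starts before RM1 ends → RM1 and RM2 overlap.
RM3 starts after RM1 ends, so nothing later overlaps RM1 either.
RM3 starts after RM2 ends, so nothing later overlaps RM2 either.
RM4 starts after RM3 ends, so nothing later overlaps RM3 either.
RM5 starts before RM4 ends → RM4 and RM5 overlap.
Overlapping pairs: RM1 & RM2, RM4 & RM5 — 2 in total.

2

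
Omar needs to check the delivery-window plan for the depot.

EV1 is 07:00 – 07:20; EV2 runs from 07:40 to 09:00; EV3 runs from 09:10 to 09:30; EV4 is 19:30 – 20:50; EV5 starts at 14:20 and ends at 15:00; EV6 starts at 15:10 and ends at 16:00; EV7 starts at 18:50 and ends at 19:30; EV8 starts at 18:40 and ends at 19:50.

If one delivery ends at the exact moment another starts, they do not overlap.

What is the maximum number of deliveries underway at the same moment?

2

Sweep the timeline, counting +1 at each start and −1 at each end (ends before starts at a tie):
07:00 start EV1 → 1
07:20 end EV1 → 0
07:40 start EV2 → 1
09:00 end EV2 → 0
09:10 start EV3 → 1
09:30 end EV3 → 0
14:20 start EV5 → 1
15:00 end EV5 → 0
15:10 start EV6 → 1
16:00 end EV6 → 0
18:40 start EV8 → 1
18:50 start EV7 → 2
19:30 end EV7 → 1
19:30 start EV4 → 2
19:50 end EV8 → 1
20:50 end EV4 → 0
Peak is 2, at 18:50 (EV7, EV8).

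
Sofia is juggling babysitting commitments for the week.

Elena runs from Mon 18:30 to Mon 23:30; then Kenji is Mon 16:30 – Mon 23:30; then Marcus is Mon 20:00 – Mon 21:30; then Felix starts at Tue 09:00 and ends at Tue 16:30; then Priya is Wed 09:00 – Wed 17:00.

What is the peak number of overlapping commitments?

3

Sort all start/end points and keep a running count:
Mon 16:30 start Kenji → 1
Mon 18:30 start Elena → 2
Mon 20:00 start Marcus → 3
Mon 21:30 end Marcus → 2
Mon 23:30 end Elena → 1
Mon 23:30 end Kenji → 0
Tue 09:00 start Felix → 1
Tue 16:30 end Felix → 0
Wed 09:00 start Priya → 1
Wed 17:00 end Priya → 0
Peak is 3, at Mon 20:00 (Elena, Kenji, Marcus).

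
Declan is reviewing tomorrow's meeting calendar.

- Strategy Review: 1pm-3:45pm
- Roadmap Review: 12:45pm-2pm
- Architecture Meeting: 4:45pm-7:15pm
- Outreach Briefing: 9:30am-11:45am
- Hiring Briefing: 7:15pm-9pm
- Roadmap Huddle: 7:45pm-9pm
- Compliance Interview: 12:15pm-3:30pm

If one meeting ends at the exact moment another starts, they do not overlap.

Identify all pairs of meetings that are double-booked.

Compliance Interview & Roadmap Review, Compliance Interview & Strategy Review, Hiring Briefing & Roadmap Huddle, Roadmap Review & Strategy Review

Sorted by start: Outreach Briefing, Compliance Interview, Roadmap Review, Strategy Review, Architecture Meeting, Hiring Briefing, Roadmap Huddle.
Compliance Interview starts after Outreach Briefing ends, so Outreach Briefing has no further overlaps.
Roadmap Review starts before Compliance Interview ends → Compliance Interview and Roadmap Review overlap.
Strategy Review starts before Compliance Interview ends → Compliance Interview and Strategy Review overlap.
Architecture Meeting starts after Compliance Interview ends, so Compliance Interview has no further overlaps.
Strategy Review starts before Roadmap Review ends → Roadmap Review and Strategy Review overlap.
Architecture Meeting starts after Roadmap Review ends, so Roadmap Review has no further overlaps.
Architecture Meeting starts after Strategy Review ends, so Strategy Review has no further overlaps.
Hiring Briefing starts exactly when Architecture Meeting ends (back-to-back, no overlap), so Architecture Meeting has no further overlaps.
Roadmap Huddle starts before Hiring Briefing ends → Hiring Briefing and Roadmap Huddle overlap.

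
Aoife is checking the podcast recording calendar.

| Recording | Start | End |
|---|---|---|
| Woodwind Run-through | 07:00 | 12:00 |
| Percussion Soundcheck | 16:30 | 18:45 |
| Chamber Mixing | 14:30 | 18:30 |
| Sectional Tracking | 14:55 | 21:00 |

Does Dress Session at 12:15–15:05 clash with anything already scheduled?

Yes — it overlaps Chamber Mixing, Sectional Tracking

Woodwind Run-through: ends 12:00 at or before Dress Session starts 12:15 → clear.
Chamber Mixing: starts 14:30 before Dress Session ends 15:05, and ends 18:30 after Dress Session starts 12:15 → overlap.
Sectional Tracking: starts 14:55 before Dress Session ends 15:05, and ends 21:00 after Dress Session starts 12:15 → overlap.
Percussion Soundcheck: starts 16:30 at or after Dress Session ends 15:05 → clear.
Dress Session overlaps Chamber Mixing, Sectional Tracking.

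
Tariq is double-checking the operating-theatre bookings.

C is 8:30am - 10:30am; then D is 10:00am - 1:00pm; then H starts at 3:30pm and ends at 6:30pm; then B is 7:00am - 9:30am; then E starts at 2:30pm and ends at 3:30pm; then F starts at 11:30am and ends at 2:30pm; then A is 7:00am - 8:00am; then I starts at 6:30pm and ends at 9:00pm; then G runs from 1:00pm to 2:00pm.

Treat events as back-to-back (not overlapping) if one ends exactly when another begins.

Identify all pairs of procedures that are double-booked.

Sorted by start: A, B, C, D, F, G, E, H, I.
B starts before A ends → A and B overlap.
C starts after A ends, so A has no further overlaps.
C starts before B ends → B and C overlap.
D starts after B ends, so B has no further overlaps.
D starts before C ends → C and D overlap.
F starts after C ends, so C has no further overlaps.
F starts before D ends → D and F overlap.
G starts exactly when D ends (back-to-back, no overlap), so D has no further overlaps.
G starts before F ends → F and G overlap.
E starts exactly when F ends (back-to-back, no overlap), so F has no further overlaps.
E starts after G ends, so G has no further overlaps.
H starts exactly when E ends (back-to-back, no overlap), so E has no further overlaps.
I starts exactly when H ends (back-to-back, no overlap).

A & B, B & C, C & D, D & F, F & G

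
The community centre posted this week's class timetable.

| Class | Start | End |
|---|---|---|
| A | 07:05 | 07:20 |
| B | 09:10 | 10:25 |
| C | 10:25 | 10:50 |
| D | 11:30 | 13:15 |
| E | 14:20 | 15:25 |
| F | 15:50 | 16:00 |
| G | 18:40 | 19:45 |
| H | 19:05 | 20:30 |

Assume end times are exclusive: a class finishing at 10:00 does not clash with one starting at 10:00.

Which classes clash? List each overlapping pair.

G & H

Sorted by start: A, B, C, D, E, F, G, H.
B starts after A ends, so nothing later overlaps A either.
C starts exactly when B ends (back-to-back, no overlap), so nothing later overlaps B either.
D starts after C ends, so nothing later overlaps C either.
E starts after D ends, so nothing later overlaps D either.
F starts after E ends, so nothing later overlaps E either.
G starts after F ends, so nothing later overlaps F either.
H starts before G ends → G and H overlap.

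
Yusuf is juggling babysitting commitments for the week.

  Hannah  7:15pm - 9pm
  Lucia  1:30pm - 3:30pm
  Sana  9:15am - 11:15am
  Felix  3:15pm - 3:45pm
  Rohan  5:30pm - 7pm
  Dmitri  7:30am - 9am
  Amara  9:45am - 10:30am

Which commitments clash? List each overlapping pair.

Amara & Sana, Felix & Lucia

Sorted by start: Dmitri, Sana, Amara, Lucia, Felix, Rohan, Hannah.
Sana starts after Dmitri ends; Dmitri is clear from here.
Amara starts before Sana ends → Sana and Amara overlap.
Lucia starts after Sana ends; Sana is clear from here.
Lucia starts after Amara ends; Amara is clear from here.
Felix starts before Lucia ends → Lucia and Felix overlap.
Rohan starts after Lucia ends; Lucia is clear from here.
Rohan starts after Felix ends; Felix is clear from here.
Hannah starts after Rohan ends.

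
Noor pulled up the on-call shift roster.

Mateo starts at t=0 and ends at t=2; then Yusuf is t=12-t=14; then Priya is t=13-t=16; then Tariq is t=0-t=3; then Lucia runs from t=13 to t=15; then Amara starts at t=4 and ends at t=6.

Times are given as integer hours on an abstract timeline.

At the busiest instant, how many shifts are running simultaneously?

Walk through starts and ends in time order (an end at T is processed before a start at T):
t=0 start Mateo → 1
t=0 start Tariq → 2
t=2 end Mateo → 1
t=3 end Tariq → 0
t=4 start Amara → 1
t=6 end Amara → 0
t=12 start Yusuf → 1
t=13 start Lucia → 2
t=13 start Priya → 3
t=14 end Yusuf → 2
t=15 end Lucia → 1
t=16 end Priya → 0
Peak is 3, at t=13 (Lucia, Priya, Yusuf).

3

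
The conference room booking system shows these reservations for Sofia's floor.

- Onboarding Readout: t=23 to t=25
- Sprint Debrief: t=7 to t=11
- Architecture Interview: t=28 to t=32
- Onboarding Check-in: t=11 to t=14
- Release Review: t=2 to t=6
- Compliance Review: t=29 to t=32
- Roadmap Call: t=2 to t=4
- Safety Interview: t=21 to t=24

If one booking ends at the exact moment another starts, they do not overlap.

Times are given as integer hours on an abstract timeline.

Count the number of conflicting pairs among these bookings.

Check each pair: they overlap iff neither finishes before the other starts.
Sorted by start: Roadmap Call, Release Review, Sprint Debrief, Onboarding Check-in, Safety Interview, Onboarding Readout, Architecture Interview, Compliance Review.
Release Review starts before Roadmap Call ends → Roadmap Call and Release Review overlap.
Sprint Debrief starts after Roadmap Call ends — done with Roadmap Call.
Sprint Debrief starts after Release Review ends — done with Release Review.
Onboarding Check-in starts exactly when Sprint Debrief ends (back-to-back, no overlap) — done with Sprint Debrief.
Safety Interview starts after Onboarding Check-in ends — done with Onboarding Check-in.
Onboarding Readout starts before Safety Interview ends → Safety Interview and Onboarding Readout overlap.
Architecture Interview starts after Safety Interview ends — done with Safety Interview.
Architecture Interview starts after Onboarding Readout ends — done with Onboarding Readout.
Compliance Review starts before Architecture Interview ends → Architecture Interview and Compliance Review overlap.
Overlapping pairs: Architecture Interview & Compliance Review, Onboarding Readout & Safety Interview, Release Review & Roadmap Call — 3 in total.

3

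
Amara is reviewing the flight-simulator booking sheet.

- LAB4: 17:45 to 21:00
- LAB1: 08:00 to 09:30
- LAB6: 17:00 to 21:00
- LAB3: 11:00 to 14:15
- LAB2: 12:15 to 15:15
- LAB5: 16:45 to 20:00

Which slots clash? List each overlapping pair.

LAB2 & LAB3, LAB4 & LAB5, LAB4 & LAB6, LAB5 & LAB6

Sorted by start: LAB1, LAB3, LAB2, LAB5, LAB6, LAB4.
LAB3 starts after LAB1 ends, so LAB1 has no further overlaps.
LAB2 starts before LAB3 ends → LAB3 and LAB2 overlap.
LAB5 starts after LAB3 ends, so LAB3 has no further overlaps.
LAB5 starts after LAB2 ends, so LAB2 has no further overlaps.
LAB6 starts before LAB5 ends → LAB5 and LAB6 overlap.
LAB4 starts before LAB5 ends → LAB5 and LAB4 overlap.
LAB4 starts before LAB6 ends → LAB6 and LAB4 overlap.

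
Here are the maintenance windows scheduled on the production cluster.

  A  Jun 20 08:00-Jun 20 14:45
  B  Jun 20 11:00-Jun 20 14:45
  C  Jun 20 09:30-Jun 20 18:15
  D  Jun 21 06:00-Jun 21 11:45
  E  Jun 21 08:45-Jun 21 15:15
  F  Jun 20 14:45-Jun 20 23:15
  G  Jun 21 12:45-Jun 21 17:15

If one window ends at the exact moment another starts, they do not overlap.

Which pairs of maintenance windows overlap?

Check each pair: they overlap iff neither finishes before the other starts.
Sorted by start: A, C, B, F, D, E, G.
C starts before A ends → A and C overlap.
B starts before A ends → A and B overlap.
F starts exactly when A ends (back-to-back, no overlap), so nothing later overlaps A either.
B starts before C ends → C and B overlap.
F starts before C ends → C and F overlap.
D starts after C ends, so nothing later overlaps C either.
F starts exactly when B ends (back-to-back, no overlap), so nothing later overlaps B either.
D starts after F ends, so nothing later overlaps F either.
E starts before D ends → D and E overlap.
G starts after D ends.
G starts before E ends → E and G overlap.

A & B, A & C, B & C, C & F, D & E, E & G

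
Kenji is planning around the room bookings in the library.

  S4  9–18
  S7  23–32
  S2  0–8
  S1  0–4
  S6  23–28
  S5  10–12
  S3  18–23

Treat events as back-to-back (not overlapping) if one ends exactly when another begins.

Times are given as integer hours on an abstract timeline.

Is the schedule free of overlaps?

No

Sorted by start: S1, S2, S4, S5, S3, S6, S7.
S2 starts before S1 ends → S1 and S2 overlap.
That's a conflict, so the schedule is not conflict-free.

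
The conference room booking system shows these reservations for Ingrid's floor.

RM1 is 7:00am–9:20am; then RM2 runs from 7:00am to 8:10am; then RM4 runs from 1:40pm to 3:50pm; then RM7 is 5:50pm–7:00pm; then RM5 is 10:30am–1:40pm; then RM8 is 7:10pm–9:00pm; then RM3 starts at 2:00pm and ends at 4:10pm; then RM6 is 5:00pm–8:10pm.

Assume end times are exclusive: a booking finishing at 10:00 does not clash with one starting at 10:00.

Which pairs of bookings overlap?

Two intervals overlap when each starts before the other ends.
Sorted by start: RM1, RM2, RM5, RM4, RM3, RM6, RM7, RM8.
RM2 starts before RM1 ends → RM1 and RM2 overlap.
RM5 starts after RM1 ends, so RM1 has no further overlaps.
RM5 starts after RM2 ends, so RM2 has no further overlaps.
RM4 starts exactly when RM5 ends (back-to-back, no overlap), so RM5 has no further overlaps.
RM3 starts before RM4 ends → RM4 and RM3 overlap.
RM6 starts after RM4 ends, so RM4 has no further overlaps.
RM6 starts after RM3 ends, so RM3 has no further overlaps.
RM7 starts before RM6 ends → RM6 and RM7 overlap.
RM8 starts before RM6 ends → RM6 and RM8 overlap.
RM8 starts after RM7 ends.

RM1 & RM2, RM3 & RM4, RM6 & RM7, RM6 & RM8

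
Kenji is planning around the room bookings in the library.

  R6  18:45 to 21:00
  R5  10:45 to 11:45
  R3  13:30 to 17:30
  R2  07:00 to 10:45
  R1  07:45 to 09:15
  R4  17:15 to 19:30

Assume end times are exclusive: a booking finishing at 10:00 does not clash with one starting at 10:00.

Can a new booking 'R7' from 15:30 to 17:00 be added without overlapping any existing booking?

R2: ends 10:45 at or before R7 starts 15:30 → clear.
R1: ends 09:15 at or before R7 starts 15:30 → clear.
R5: ends 11:45 at or before R7 starts 15:30 → clear.
R3: starts 13:30 before R7 ends 17:00, and ends 17:30 after R7 starts 15:30 → overlap.
R4: starts 17:15 at or after R7 ends 17:00 → clear.
R6: starts 18:45 at or after R7 ends 17:00 → clear.
R7 overlaps R3.

No — it overlaps R3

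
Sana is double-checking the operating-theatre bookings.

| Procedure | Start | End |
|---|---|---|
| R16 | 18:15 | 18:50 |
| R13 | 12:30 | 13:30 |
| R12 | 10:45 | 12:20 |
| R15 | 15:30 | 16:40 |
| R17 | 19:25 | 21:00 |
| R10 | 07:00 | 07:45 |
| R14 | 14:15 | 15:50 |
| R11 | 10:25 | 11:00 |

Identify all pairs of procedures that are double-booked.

Sorted by start: R10, R11, R12, R13, R14, R15, R16, R17.
R11 starts after R10 ends — done with R10.
R12 starts before R11 ends → R11 and R12 overlap.
R13 starts after R11 ends — done with R11.
R13 starts after R12 ends — done with R12.
R14 starts after R13 ends — done with R13.
R15 starts before R14 ends → R14 and R15 overlap.
R16 starts after R14 ends — done with R14.
R16 starts after R15 ends — done with R15.
R17 starts after R16 ends.

R11 & R12, R14 & R15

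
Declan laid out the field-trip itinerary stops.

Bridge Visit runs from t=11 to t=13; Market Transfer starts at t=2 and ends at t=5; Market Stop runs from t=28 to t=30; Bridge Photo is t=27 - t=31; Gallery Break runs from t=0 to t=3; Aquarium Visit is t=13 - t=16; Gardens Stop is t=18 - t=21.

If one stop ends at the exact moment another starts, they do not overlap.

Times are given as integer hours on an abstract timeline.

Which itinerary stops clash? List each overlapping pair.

Bridge Photo & Market Stop, Gallery Break & Market Transfer

Check each pair: they overlap iff neither finishes before the other starts.
Sorted by start: Gallery Break, Market Transfer, Bridge Visit, Aquarium Visit, Gardens Stop, Bridge Photo, Market Stop.
Market Transfer starts before Gallery Break ends → Gallery Break and Market Transfer overlap.
Bridge Visit starts after Gallery Break ends, so Gallery Break has no further overlaps.
Bridge Visit starts after Market Transfer ends, so Market Transfer has no further overlaps.
Aquarium Visit starts exactly when Bridge Visit ends (back-to-back, no overlap), so Bridge Visit has no further overlaps.
Gardens Stop starts after Aquarium Visit ends, so Aquarium Visit has no further overlaps.
Bridge Photo starts after Gardens Stop ends, so Gardens Stop has no further overlaps.
Market Stop starts before Bridge Photo ends → Bridge Photo and Market Stop overlap.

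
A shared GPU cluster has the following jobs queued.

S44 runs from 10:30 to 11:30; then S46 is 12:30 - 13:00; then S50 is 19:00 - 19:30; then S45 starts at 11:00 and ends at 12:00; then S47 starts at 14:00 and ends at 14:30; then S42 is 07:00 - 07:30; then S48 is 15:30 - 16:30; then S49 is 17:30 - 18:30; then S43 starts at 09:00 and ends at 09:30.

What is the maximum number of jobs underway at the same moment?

Sweep the timeline, counting +1 at each start and −1 at each end (ends before starts at a tie):
07:00 start S42 → 1
07:30 end S42 → 0
09:00 start S43 → 1
09:30 end S43 → 0
10:30 start S44 → 1
11:00 start S45 → 2
11:30 end S44 → 1
12:00 end S45 → 0
12:30 start S46 → 1
13:00 end S46 → 0
14:00 start S47 → 1
14:30 end S47 → 0
15:30 start S48 → 1
16:30 end S48 → 0
17:30 start S49 → 1
18:30 end S49 → 0
19:00 start S50 → 1
19:30 end S50 → 0
Peak is 2, at 11:00 (S44, S45).

2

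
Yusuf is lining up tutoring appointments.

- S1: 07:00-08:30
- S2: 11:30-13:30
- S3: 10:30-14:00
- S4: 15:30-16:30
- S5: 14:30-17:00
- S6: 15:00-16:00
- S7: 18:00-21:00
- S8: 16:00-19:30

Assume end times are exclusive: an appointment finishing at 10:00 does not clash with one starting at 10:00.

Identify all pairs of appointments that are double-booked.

Check each pair: they overlap iff neither finishes before the other starts.
Sorted by start: S1, S3, S2, S5, S6, S4, S8, S7.
S3 starts after S1 ends — done with S1.
S2 starts before S3 ends → S3 and S2 overlap.
S5 starts after S3 ends — done with S3.
S5 starts after S2 ends — done with S2.
S6 starts before S5 ends → S5 and S6 overlap.
S4 starts before S5 ends → S5 and S4 overlap.
S8 starts before S5 ends → S5 and S8 overlap.
S7 starts after S5 ends.
S4 starts before S6 ends → S6 and S4 overlap.
S8 starts exactly when S6 ends (back-to-back, no overlap) — done with S6.
S8 starts before S4 ends → S4 and S8 overlap.
S7 starts after S4 ends.
S7 starts before S8 ends → S8 and S7 overlap.

S2 & S3, S4 & S5, S4 & S6, S4 & S8, S5 & S6, S5 & S8, S7 & S8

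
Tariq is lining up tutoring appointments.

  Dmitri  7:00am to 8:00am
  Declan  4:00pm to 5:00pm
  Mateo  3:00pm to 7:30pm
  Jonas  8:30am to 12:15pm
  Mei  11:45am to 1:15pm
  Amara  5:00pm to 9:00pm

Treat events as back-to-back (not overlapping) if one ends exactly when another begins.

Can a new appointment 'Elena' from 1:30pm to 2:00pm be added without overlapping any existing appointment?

Yes — the slot is free

Dmitri: ends 8:00am at or before Elena starts 1:30pm → clear.
Jonas: ends 12:15pm at or before Elena starts 1:30pm → clear.
Mei: ends 1:15pm at or before Elena starts 1:30pm → clear.
Mateo: starts 3:00pm at or after Elena ends 2:00pm → clear.
Declan: starts 4:00pm at or after Elena ends 2:00pm → clear.
Amara: starts 5:00pm at or after Elena ends 2:00pm → clear.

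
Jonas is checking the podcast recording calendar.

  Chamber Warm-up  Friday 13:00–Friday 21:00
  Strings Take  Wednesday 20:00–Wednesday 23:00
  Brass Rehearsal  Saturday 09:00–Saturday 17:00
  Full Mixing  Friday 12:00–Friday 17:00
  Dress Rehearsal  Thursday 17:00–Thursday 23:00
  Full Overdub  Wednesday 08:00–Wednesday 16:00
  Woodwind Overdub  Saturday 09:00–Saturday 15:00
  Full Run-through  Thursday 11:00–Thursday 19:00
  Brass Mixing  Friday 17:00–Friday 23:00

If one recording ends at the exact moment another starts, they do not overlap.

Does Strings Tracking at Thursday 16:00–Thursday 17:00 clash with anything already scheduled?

Full Overdub: ends Wednesday 16:00 at or before Strings Tracking starts Thursday 16:00 → clear.
Strings Take: ends Wednesday 23:00 at or before Strings Tracking starts Thursday 16:00 → clear.
Full Run-through: starts Thursday 11:00 before Strings Tracking ends Thursday 17:00, and ends Thursday 19:00 after Strings Tracking starts Thursday 16:00 → overlap.
Dress Rehearsal: starts Thursday 17:00 at or after Strings Tracking ends Thursday 17:00 → clear.
Full Mixing: starts Friday 12:00 at or after Strings Tracking ends Thursday 17:00 → clear.
Chamber Warm-up: starts Friday 13:00 at or after Strings Tracking ends Thursday 17:00 → clear.
Brass Mixing: starts Friday 17:00 at or after Strings Tracking ends Thursday 17:00 → clear.
Brass Rehearsal: starts Saturday 09:00 at or after Strings Tracking ends Thursday 17:00 → clear.
Woodwind Overdub: starts Saturday 09:00 at or after Strings Tracking ends Thursday 17:00 → clear.
Strings Tracking overlaps Full Run-through.

Yes — it overlaps Full Run-through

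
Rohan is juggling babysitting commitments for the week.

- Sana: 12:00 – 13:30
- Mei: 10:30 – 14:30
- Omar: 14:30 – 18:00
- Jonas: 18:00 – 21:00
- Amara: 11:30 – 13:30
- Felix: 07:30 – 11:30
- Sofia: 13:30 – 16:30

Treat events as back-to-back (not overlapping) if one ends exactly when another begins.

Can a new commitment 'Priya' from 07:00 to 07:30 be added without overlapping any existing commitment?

Yes — the slot is free

Felix: starts 07:30 at or after Priya ends 07:30 → clear.
Mei: starts 10:30 at or after Priya ends 07:30 → clear.
Amara: starts 11:30 at or after Priya ends 07:30 → clear.
Sana: starts 12:00 at or after Priya ends 07:30 → clear.
Sofia: starts 13:30 at or after Priya ends 07:30 → clear.
Omar: starts 14:30 at or after Priya ends 07:30 → clear.
Jonas: starts 18:00 at or after Priya ends 07:30 → clear.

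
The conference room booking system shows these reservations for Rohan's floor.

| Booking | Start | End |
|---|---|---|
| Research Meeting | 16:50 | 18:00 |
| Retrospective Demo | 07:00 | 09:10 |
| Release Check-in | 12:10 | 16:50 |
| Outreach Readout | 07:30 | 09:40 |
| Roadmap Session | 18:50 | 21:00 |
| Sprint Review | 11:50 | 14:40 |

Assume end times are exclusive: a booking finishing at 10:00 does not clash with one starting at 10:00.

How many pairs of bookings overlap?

Sorted by start: Retrospective Demo, Outreach Readout, Sprint Review, Release Check-in, Research Meeting, Roadmap Session.
Outreach Readout starts before Retrospective Demo ends → Retrospective Demo and Outreach Readout overlap.
Sprint Review starts after Retrospective Demo ends; Retrospective Demo is clear from here.
Sprint Review starts after Outreach Readout ends; Outreach Readout is clear from here.
Release Check-in starts before Sprint Review ends → Sprint Review and Release Check-in overlap.
Research Meeting starts after Sprint Review ends; Sprint Review is clear from here.
Research Meeting starts exactly when Release Check-in ends (back-to-back, no overlap); Release Check-in is clear from here.
Roadmap Session starts after Research Meeting ends.
Overlapping pairs: Outreach Readout & Retrospective Demo, Release Check-in & Sprint Review — 2 in total.

2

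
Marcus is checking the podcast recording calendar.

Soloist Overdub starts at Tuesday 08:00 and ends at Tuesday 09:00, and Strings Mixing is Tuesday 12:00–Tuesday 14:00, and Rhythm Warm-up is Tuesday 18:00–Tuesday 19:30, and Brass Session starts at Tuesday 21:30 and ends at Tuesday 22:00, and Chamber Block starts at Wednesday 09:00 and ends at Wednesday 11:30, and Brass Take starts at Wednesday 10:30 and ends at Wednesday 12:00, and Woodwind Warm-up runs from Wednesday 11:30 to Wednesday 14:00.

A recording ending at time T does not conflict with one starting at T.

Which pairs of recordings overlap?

Brass Take & Chamber Block, Brass Take & Woodwind Warm-up

Sorted by start: Soloist Overdub, Strings Mixing, Rhythm Warm-up, Brass Session, Chamber Block, Brass Take, Woodwind Warm-up.
Strings Mixing starts after Soloist Overdub ends, so Soloist Overdub has no further overlaps.
Rhythm Warm-up starts after Strings Mixing ends, so Strings Mixing has no further overlaps.
Brass Session starts after Rhythm Warm-up ends, so Rhythm Warm-up has no further overlaps.
Chamber Block starts after Brass Session ends, so Brass Session has no further overlaps.
Brass Take starts before Chamber Block ends → Chamber Block and Brass Take overlap.
Woodwind Warm-up starts exactly when Chamber Block ends (back-to-back, no overlap).
Woodwind Warm-up starts before Brass Take ends → Brass Take and Woodwind Warm-up overlap.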